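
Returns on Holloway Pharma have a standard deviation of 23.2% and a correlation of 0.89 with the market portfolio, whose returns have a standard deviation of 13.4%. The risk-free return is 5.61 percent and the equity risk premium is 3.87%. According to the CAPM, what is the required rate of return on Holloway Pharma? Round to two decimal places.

11.57%

β = ρ × σ_i / σ_m = 0.89 × 23.2% / 13.4% = 1.5409
E(R) = 5.61% + 1.5409 × 3.87% = 11.57%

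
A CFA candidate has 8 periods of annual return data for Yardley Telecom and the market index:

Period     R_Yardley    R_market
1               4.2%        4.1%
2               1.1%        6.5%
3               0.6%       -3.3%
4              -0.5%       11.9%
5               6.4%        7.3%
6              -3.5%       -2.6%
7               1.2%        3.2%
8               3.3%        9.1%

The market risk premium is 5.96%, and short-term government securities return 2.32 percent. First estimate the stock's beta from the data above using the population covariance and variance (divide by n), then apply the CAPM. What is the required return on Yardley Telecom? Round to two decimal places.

3.75%

Mean R_i = (4.2 + 1.1 + 0.6 − 0.5 + 6.4 − 3.5 + 1.2 + 3.3) / 8 = 1.6000%
Mean R_m = (4.1 + 6.5 − 3.3 + 11.9 + 7.3 − 2.6 + 3.2 + 9.1) / 8 = 4.5250%
Σ(R_i − R̄_i)(R_m − R̄_m) = 48.2100  ⇒  Cov = 48.2100 / 8 = 6.0263
Σ(R_m − R̄_m)² = 200.8550  ⇒  Var(R_m) = 200.8550 / 8 = 25.1069
β = Cov / Var(R_m) = 6.0263 / 25.1069 = 0.2400
E(R) = R_f + β × MRP = 2.32% + 0.2400 × 5.96% = 3.75%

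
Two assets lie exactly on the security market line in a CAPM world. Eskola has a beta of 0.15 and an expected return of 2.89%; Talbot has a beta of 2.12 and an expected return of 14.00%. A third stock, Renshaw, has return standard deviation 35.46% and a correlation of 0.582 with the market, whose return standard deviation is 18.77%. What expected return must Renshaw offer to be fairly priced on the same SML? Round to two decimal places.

MRP = (14.00% − 2.89%) / (2.12 − 0.15) = 5.6396%
R_f = 2.89% − 0.15 × 5.6396% = 2.0441%
β_Renshaw = ρ·σ_i/σ_m = 0.582 × 35.46 / 18.77 = 1.0995
E(R_Renshaw) = R_f + β × MRP = 2.0441% + 1.0995 × 5.6396% = 8.24%

8.24%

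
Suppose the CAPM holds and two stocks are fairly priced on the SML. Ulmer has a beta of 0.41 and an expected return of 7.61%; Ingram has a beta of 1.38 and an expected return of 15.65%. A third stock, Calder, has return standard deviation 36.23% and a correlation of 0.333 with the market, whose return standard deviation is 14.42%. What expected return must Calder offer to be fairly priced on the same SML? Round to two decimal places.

MRP = (15.65% − 7.61%) / (1.38 − 0.41) = 8.2887%
R_f = 7.61% − 0.41 × 8.2887% = 4.2116%
β_Calder = ρ·σ_i/σ_m = 0.333 × 36.23 / 14.42 = 0.8367
E(R_Calder) = R_f + β × MRP = 4.2116% + 0.8367 × 8.2887% = 11.15%

11.15%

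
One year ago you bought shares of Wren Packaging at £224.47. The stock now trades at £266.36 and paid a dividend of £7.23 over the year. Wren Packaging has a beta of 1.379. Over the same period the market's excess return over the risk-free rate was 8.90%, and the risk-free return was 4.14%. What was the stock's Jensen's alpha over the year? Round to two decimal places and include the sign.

Realised HPR = (P1 + D1 − P0) / P0 = (266.36 + 7.23 − 224.47) / 224.47 = 49.12 / 224.47 = 21.8827%
CAPM required = R_f + β·MRP = 4.14% + 1.379 × 8.90% = 16.41310%
α = realised − required = 21.8827% − 16.41310% = +5.47%

+5.47%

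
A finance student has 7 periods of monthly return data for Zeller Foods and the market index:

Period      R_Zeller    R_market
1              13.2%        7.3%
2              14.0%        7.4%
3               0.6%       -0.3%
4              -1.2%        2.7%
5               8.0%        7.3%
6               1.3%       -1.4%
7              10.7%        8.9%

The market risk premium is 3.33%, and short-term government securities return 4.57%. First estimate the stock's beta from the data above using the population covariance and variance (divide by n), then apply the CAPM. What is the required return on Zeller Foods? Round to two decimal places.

Mean R_i = (13.2 + 14.0 + 0.6 − 1.2 + 8.0 + 1.3 + 10.7) / 7 = 6.6571%
Mean R_m = (7.3 + 7.4 − 0.3 + 2.7 + 7.3 − 1.4 + 8.9) / 7 = 4.5571%
Σ(R_i − R̄_i)(R_m − R̄_m) = 135.9871  ⇒  Cov = 135.9871 / 7 = 19.4267
Σ(R_m − R̄_m)² = 104.5171  ⇒  Var(R_m) = 104.5171 / 7 = 14.9310
β = Cov / Var(R_m) = 19.4267 / 14.9310 = 1.3011
E(R) = R_f + β × MRP = 4.57% + 1.3011 × 3.33% = 8.90%

8.90%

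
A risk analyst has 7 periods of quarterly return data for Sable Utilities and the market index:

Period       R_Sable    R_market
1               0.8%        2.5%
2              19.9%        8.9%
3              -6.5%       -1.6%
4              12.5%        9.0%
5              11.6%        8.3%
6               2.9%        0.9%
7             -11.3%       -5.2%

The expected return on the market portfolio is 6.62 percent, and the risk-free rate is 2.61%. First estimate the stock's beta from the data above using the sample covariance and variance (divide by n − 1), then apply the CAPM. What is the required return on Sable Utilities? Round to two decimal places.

Mean R_i = (0.8 + 19.9 − 6.5 + 12.5 + 11.6 + 2.9 − 11.3) / 7 = 4.2714%
Mean R_m = (2.5 + 8.9 − 1.6 + 9.0 + 8.3 + 0.9 − 5.2) / 7 = 3.2571%
Σ(R_i − R̄_i)(R_m − R̄_m) = 362.2714  ⇒  Cov = 362.2714 / 6 = 60.3786
Σ(R_m − R̄_m)² = 191.4971  ⇒  Var(R_m) = 191.4971 / 6 = 31.9162
β = Cov / Var(R_m) = 60.3786 / 31.9162 = 1.8918
MRP = 6.62% − 2.61% = 4.01%
E(R) = R_f + β × MRP = 2.61% + 1.8918 × 4.01% = 10.20%

10.20%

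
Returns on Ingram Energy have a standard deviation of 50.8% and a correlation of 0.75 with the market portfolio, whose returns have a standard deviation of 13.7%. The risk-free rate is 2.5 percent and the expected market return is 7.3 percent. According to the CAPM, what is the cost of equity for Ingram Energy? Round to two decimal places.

15.85%

β = ρ × σ_i / σ_m = 0.75 × 50.8% / 13.7% = 2.7810
MRP = 7.3% − 2.5% = 4.80%
E(R) = 2.5% + 2.7810 × 4.8% = 15.85%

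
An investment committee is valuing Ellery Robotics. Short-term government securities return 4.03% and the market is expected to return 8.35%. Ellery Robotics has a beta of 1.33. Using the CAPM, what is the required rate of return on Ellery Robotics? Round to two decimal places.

Market risk premium = E(R_m) − R_f = 8.35% − 4.03% = 4.32%
E(R) = R_f + β × MRP = 4.03% + 1.33 × 4.32% = 9.78%

9.78%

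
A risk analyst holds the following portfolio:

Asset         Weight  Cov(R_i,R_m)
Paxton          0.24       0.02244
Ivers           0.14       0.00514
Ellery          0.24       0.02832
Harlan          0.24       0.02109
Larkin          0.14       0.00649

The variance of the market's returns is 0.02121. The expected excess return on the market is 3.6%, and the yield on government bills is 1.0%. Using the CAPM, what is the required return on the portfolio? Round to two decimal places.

4.20%

β_Paxton = 0.02244 / 0.02121 = 1.0580
β_Ivers = 0.00514 / 0.02121 = 0.2423
β_Ellery = 0.02832 / 0.02121 = 1.3352
β_Harlan = 0.02109 / 0.02121 = 0.9943
β_Larkin = 0.00649 / 0.02121 = 0.3060
β_P = Σ w_i β_i = 0.24×1.0580 + 0.14×0.2423 + 0.24×1.3352 + 0.24×0.9943 + 0.14×0.3060 = 0.8898
E(R_P) = R_f + β_P × MRP = 1.0% + 0.8898 × 3.6% = 4.20%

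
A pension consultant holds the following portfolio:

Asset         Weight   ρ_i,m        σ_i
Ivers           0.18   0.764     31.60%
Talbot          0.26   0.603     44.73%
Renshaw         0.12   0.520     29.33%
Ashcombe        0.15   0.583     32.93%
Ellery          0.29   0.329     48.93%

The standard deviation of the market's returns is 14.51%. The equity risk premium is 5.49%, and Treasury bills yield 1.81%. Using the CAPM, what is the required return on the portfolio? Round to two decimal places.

β_Ivers = 0.764 × 31.60% / 14.51% = 1.6638
β_Talbot = 0.603 × 44.73% / 14.51% = 1.8589
β_Renshaw = 0.520 × 29.33% / 14.51% = 1.0511
β_Ashcombe = 0.583 × 32.93% / 14.51% = 1.3231
β_Ellery = 0.329 × 48.93% / 14.51% = 1.1094
β_P = Σ w_i β_i = 0.18×1.6638 + 0.26×1.8589 + 0.12×1.0511 + 0.15×1.3231 + 0.29×1.1094 = 1.4291
E(R_P) = R_f + β_P × MRP = 1.81% + 1.4291 × 5.49% = 9.66%

9.66%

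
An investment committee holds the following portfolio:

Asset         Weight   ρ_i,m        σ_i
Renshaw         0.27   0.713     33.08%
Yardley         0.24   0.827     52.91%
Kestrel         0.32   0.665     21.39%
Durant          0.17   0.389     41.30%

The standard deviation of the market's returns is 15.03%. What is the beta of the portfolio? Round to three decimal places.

1.607

β_Renshaw = 0.713 × 33.08% / 15.03% = 1.5693
β_Yardley = 0.827 × 52.91% / 15.03% = 2.9113
β_Kestrel = 0.665 × 21.39% / 15.03% = 0.9464
β_Durant = 0.389 × 41.30% / 15.03% = 1.0689
β_P = Σ w_i β_i = 0.27×1.5693 + 0.24×2.9113 + 0.32×0.9464 + 0.17×1.0689 = 1.6070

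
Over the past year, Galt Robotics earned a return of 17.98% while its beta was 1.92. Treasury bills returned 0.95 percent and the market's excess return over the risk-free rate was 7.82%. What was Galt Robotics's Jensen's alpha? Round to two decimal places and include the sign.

+2.02%

CAPM benchmark = R_f + β(R_m − R_f) = 0.95% + 1.92 × 7.82% = 15.9644%
α = actual − benchmark = 17.98% − 15.9644% = +2.02%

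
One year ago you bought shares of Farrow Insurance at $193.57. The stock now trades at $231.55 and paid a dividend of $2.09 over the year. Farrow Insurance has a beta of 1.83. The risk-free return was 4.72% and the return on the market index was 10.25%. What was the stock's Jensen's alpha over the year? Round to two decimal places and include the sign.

+5.86%

Realised HPR = (P1 + D1 − P0) / P0 = (231.55 + 2.09 − 193.57) / 193.57 = 40.07 / 193.57 = 20.7005%
MRP = 10.25% − 4.72% = 5.53%
CAPM required = R_f + β·MRP = 4.72% + 1.83 × 5.53% = 14.8399%
α = realised − required = 20.7005% − 14.8399% = +5.86%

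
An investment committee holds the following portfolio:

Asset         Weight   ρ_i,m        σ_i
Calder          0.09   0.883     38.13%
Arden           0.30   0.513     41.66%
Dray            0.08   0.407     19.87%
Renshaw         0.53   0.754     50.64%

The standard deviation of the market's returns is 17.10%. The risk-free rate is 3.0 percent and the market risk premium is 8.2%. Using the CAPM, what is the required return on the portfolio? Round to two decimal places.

17.54%

β_Calder = 0.883 × 38.13% / 17.10% = 1.9689
β_Arden = 0.513 × 41.66% / 17.10% = 1.2498
β_Dray = 0.407 × 19.87% / 17.10% = 0.4729
β_Renshaw = 0.754 × 50.64% / 17.10% = 2.2329
β_P = Σ w_i β_i = 0.09×1.9689 + 0.30×1.2498 + 0.08×0.4729 + 0.53×2.2329 = 1.7734
E(R_P) = R_f + β_P × MRP = 3.0% + 1.7734 × 8.2% = 17.54%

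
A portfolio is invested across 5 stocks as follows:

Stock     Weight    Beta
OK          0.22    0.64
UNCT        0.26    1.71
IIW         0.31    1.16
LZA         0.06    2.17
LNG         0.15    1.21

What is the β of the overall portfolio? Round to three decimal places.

1.257

β_P = Σ w_i β_i = 0.22×0.64 + 0.26×1.71 + 0.31×1.16 + 0.06×2.17 + 0.15×1.21 = 1.2567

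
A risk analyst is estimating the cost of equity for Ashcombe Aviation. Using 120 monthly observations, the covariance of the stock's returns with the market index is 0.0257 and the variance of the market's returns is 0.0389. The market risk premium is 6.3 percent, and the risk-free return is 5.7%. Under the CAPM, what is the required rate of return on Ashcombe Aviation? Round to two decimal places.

β = Cov(R_i, R_m) / Var(R_m) = 0.0257 / 0.0389 = 0.6607
E(R) = R_f + β × MRP = 5.7% + 0.6607 × 6.3% = 9.86%

9.86%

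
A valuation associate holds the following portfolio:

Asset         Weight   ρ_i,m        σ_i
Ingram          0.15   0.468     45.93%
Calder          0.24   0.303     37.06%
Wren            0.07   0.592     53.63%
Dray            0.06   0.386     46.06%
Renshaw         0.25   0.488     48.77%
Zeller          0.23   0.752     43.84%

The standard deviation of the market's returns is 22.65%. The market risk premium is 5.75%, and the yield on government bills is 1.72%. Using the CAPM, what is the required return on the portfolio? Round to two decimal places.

β_Ingram = 0.468 × 45.93% / 22.65% = 0.9490
β_Calder = 0.303 × 37.06% / 22.65% = 0.4958
β_Wren = 0.592 × 53.63% / 22.65% = 1.4017
β_Dray = 0.386 × 46.06% / 22.65% = 0.7850
β_Renshaw = 0.488 × 48.77% / 22.65% = 1.0508
β_Zeller = 0.752 × 43.84% / 22.65% = 1.4555
β_P = Σ w_i β_i = 0.15×0.9490 + 0.24×0.4958 + 0.07×1.4017 + 0.06×0.7850 + 0.25×1.0508 + 0.23×1.4555 = 1.0040
E(R_P) = R_f + β_P × MRP = 1.72% + 1.0040 × 5.75% = 7.49%

7.49%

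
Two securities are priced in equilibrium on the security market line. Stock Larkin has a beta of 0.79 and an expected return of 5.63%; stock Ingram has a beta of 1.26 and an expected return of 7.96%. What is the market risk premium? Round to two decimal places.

4.96%

Both satisfy E(R) = R_f + β·MRP, so the slope of the SML is
MRP = (7.96% − 5.63%) / (1.26 − 0.79) = 2.33% / 0.47 = 4.9574%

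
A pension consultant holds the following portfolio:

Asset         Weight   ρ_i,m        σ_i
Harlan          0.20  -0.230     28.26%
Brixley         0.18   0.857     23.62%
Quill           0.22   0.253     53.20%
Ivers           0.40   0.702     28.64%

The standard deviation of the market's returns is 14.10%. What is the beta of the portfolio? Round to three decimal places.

0.947

β_Harlan = -0.230 × 28.26% / 14.10% = -0.4610
β_Brixley = 0.857 × 23.62% / 14.10% = 1.4356
β_Quill = 0.253 × 53.20% / 14.10% = 0.9546
β_Ivers = 0.702 × 28.64% / 14.10% = 1.4259
β_P = Σ w_i β_i = 0.20×-0.4610 + 0.18×1.4356 + 0.22×0.9546 + 0.40×1.4259 = 0.9466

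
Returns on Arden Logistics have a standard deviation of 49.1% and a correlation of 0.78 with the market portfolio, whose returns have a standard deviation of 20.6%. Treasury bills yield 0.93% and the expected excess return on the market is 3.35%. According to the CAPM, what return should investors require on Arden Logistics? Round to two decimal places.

β = ρ × σ_i / σ_m = 0.78 × 49.1% / 20.6% = 1.8591
E(R) = 0.93% + 1.8591 × 3.35% = 7.16%

7.16%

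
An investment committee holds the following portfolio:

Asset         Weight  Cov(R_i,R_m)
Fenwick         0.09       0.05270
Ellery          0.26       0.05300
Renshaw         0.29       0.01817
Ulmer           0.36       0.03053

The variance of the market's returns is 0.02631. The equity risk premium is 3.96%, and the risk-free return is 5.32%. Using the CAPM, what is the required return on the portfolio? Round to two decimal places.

10.56%

β_Fenwick = 0.05270 / 0.02631 = 2.0030
β_Ellery = 0.05300 / 0.02631 = 2.0144
β_Renshaw = 0.01817 / 0.02631 = 0.6906
β_Ulmer = 0.03053 / 0.02631 = 1.1604
β_P = Σ w_i β_i = 0.09×2.0030 + 0.26×2.0144 + 0.29×0.6906 + 0.36×1.1604 = 1.3220
E(R_P) = R_f + β_P × MRP = 5.32% + 1.3220 × 3.96% = 10.56%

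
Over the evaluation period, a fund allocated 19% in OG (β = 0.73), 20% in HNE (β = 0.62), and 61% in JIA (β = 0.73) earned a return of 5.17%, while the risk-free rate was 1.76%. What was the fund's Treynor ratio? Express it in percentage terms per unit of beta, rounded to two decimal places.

β_P = 0.19×0.73 + 0.20×0.62 + 0.61×0.73 = 0.7080
Treynor = (R_P − R_f) / β_P = (5.17% − 1.76%) / 0.7080 = 3.41% / 0.7080 = 4.82%

4.82%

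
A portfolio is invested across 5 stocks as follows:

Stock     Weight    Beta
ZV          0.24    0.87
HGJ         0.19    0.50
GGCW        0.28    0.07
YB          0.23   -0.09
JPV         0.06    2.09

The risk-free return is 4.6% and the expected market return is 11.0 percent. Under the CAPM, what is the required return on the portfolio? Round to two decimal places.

β_P = Σ w_i β_i = 0.24×0.87 + 0.19×0.50 + 0.28×0.07 + 0.23×-0.09 + 0.06×2.09 = 0.4281
MRP = 11.0% − 4.6% = 6.40%
E(R_P) = R_f + β_P × MRP = 4.6% + 0.4281 × 6.4% = 7.34%

7.34%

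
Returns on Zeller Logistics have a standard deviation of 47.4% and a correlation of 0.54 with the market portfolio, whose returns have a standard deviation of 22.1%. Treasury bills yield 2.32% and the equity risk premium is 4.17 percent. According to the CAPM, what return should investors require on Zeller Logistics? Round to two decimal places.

7.15%

β = ρ × σ_i / σ_m = 0.54 × 47.4% / 22.1% = 1.1582
E(R) = 2.32% + 1.1582 × 4.17% = 7.15%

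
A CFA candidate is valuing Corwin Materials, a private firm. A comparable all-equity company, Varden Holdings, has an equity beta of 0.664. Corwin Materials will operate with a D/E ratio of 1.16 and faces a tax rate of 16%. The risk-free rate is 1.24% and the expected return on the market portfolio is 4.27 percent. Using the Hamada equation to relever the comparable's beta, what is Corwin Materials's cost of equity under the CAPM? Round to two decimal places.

β_L = β_U × [1 + (1 − t)(D/E)] = 0.664 × [1 + (1 − 0.16) × 1.16]
    = 0.664 × [1 + 0.84 × 1.16] = 0.664 × 1.9744 = 1.3110
MRP = 4.27% − 1.24% = 3.03%
E(R) = R_f + β_L × MRP = 1.24% + 1.3110 × 3.03% = 5.21%

5.21%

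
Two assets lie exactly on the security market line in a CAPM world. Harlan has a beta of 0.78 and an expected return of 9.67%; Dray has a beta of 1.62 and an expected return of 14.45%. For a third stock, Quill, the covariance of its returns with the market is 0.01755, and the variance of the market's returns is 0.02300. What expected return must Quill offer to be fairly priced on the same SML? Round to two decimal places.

9.57%

MRP = (14.45% − 9.67%) / (1.62 − 0.78) = 5.6905%
R_f = 9.67% − 0.78 × 5.6905% = 5.2314%
β_Quill = Cov / Var(R_m) = 0.01755 / 0.02300 = 0.7630
E(R_Quill) = R_f + β × MRP = 5.2314% + 0.7630 × 5.6905% = 9.57%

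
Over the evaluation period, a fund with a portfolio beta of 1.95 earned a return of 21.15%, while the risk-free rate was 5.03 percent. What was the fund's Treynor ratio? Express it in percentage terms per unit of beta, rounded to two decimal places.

Treynor = (R_P − R_f) / β_P = (21.15% − 5.03%) / 1.9500 = 16.12% / 1.9500 = 8.27%

8.27%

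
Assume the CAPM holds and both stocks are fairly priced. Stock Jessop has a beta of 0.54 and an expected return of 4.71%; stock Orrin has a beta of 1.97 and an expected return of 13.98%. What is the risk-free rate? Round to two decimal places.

1.21%

Both satisfy E(R) = R_f + β·MRP, so the slope of the SML is
MRP = (13.98% − 4.71%) / (1.97 − 0.54) = 9.27% / 1.43 = 6.4825%
R_f = E(R_Jessop) − β_Jessop·MRP = 4.71% − 0.54 × 6.4825% = 1.2095%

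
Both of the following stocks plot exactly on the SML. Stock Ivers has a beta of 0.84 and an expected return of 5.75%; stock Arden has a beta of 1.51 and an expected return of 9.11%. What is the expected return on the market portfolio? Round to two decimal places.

Both satisfy E(R) = R_f + β·MRP, so the slope of the SML is
MRP = (9.11% − 5.75%) / (1.51 − 0.84) = 3.36% / 0.67 = 5.0149%
R_f = E(R_Ivers) − β_Ivers·MRP = 5.75% − 0.84 × 5.0149% = 1.5375%
E(R_m) = R_f + MRP = 1.5375% + 5.0149% = 6.55%

6.55%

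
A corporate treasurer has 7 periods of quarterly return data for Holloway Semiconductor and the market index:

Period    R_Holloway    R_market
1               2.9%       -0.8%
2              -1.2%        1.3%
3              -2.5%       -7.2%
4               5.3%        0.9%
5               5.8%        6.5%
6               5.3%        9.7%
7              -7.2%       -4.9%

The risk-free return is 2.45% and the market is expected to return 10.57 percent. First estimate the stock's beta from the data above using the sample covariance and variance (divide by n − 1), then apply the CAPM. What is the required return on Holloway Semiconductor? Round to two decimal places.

Mean R_i = (2.9 − 1.2 − 2.5 + 5.3 + 5.8 + 5.3 − 7.2) / 7 = 1.2000%
Mean R_m = (-0.8 + 1.3 − 7.2 + 0.9 + 6.5 + 9.7 − 4.9) / 7 = 0.7857%
Σ(R_i − R̄_i)(R_m − R̄_m) = 136.6800  ⇒  Cov = 136.6800 / 6 = 22.7800
Σ(R_m − R̄_m)² = 211.0086  ⇒  Var(R_m) = 211.0086 / 6 = 35.1681
β = Cov / Var(R_m) = 22.7800 / 35.1681 = 0.6477
MRP = 10.57% − 2.45% = 8.12%
E(R) = R_f + β × MRP = 2.45% + 0.6477 × 8.12% = 7.71%

7.71%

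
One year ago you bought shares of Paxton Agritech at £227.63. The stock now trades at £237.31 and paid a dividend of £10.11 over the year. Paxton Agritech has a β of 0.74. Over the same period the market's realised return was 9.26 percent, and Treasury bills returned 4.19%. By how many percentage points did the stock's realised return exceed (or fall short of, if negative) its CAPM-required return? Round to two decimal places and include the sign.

Realised HPR = (P1 + D1 − P0) / P0 = (237.31 + 10.11 − 227.63) / 227.63 = 19.79 / 227.63 = 8.6939%
MRP = 9.26% − 4.19% = 5.07%
CAPM required = R_f + β·MRP = 4.19% + 0.74 × 5.07% = 7.9418%
α = realised − required = 8.6939% − 7.9418% = +0.75%

+0.75%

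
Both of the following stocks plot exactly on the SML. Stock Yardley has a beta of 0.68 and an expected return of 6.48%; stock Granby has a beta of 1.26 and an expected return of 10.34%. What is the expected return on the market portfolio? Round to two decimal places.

Both satisfy E(R) = R_f + β·MRP, so the slope of the SML is
MRP = (10.34% − 6.48%) / (1.26 − 0.68) = 3.86% / 0.58 = 6.6552%
R_f = E(R_Yardley) − β_Yardley·MRP = 6.48% − 0.68 × 6.6552% = 1.9545%
E(R_m) = R_f + MRP = 1.9545% + 6.6552% = 8.61%

8.61%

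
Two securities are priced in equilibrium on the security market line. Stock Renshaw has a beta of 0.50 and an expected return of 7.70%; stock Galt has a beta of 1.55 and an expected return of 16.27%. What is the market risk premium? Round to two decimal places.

8.16%

Both satisfy E(R) = R_f + β·MRP, so the slope of the SML is
MRP = (16.27% − 7.70%) / (1.55 − 0.50) = 8.57% / 1.05 = 8.1619%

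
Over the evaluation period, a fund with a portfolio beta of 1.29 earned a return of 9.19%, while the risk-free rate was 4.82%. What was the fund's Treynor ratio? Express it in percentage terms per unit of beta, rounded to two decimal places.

3.39%

Treynor = (R_P − R_f) / β_P = (9.19% − 4.82%) / 1.2900 = 4.37% / 1.2900 = 3.39%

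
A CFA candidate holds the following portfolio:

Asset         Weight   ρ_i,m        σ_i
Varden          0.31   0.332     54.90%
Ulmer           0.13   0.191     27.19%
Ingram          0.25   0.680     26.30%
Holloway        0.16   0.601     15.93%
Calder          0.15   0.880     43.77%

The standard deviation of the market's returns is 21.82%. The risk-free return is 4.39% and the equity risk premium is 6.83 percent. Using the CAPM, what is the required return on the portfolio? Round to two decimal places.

10.06%

β_Varden = 0.332 × 54.90% / 21.82% = 0.8353
β_Ulmer = 0.191 × 27.19% / 21.82% = 0.2380
β_Ingram = 0.680 × 26.30% / 21.82% = 0.8196
β_Holloway = 0.601 × 15.93% / 21.82% = 0.4388
β_Calder = 0.880 × 43.77% / 21.82% = 1.7652
β_P = Σ w_i β_i = 0.31×0.8353 + 0.13×0.2380 + 0.25×0.8196 + 0.16×0.4388 + 0.15×1.7652 = 0.8298
E(R_P) = R_f + β_P × MRP = 4.39% + 0.8298 × 6.83% = 10.06%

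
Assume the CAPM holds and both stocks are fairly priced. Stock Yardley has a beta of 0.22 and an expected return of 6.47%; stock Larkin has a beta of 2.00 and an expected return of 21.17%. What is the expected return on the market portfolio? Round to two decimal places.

12.91%

Both satisfy E(R) = R_f + β·MRP, so the slope of the SML is
MRP = (21.17% − 6.47%) / (2.00 − 0.22) = 14.70% / 1.78 = 8.2584%
R_f = E(R_Yardley) − β_Yardley·MRP = 6.47% − 0.22 × 8.2584% = 4.6532%
E(R_m) = R_f + MRP = 4.6532% + 8.2584% = 12.91%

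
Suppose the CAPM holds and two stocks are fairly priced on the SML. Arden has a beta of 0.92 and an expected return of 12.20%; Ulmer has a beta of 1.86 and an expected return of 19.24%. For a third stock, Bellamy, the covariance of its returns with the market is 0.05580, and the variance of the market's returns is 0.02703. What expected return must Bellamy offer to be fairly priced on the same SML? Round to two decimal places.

MRP = (19.24% − 12.20%) / (1.86 − 0.92) = 7.4894%
R_f = 12.20% − 0.92 × 7.4894% = 5.3098%
β_Bellamy = Cov / Var(R_m) = 0.05580 / 0.02703 = 2.0644
E(R_Bellamy) = R_f + β × MRP = 5.3098% + 2.0644 × 7.4894% = 20.77%

20.77%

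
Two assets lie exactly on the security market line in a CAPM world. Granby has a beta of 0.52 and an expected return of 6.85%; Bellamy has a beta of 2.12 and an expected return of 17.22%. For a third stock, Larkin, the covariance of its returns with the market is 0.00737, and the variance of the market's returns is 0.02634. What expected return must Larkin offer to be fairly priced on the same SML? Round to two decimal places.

MRP = (17.22% − 6.85%) / (2.12 − 0.52) = 6.4813%
R_f = 6.85% − 0.52 × 6.4813% = 3.4797%
β_Larkin = Cov / Var(R_m) = 0.00737 / 0.02634 = 0.2798
E(R_Larkin) = R_f + β × MRP = 3.4797% + 0.2798 × 6.4813% = 5.29%

5.29%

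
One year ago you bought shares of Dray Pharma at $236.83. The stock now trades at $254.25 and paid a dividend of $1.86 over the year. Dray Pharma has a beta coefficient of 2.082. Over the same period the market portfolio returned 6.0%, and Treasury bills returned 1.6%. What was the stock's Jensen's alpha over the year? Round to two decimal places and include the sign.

Realised HPR = (P1 + D1 − P0) / P0 = (254.25 + 1.86 − 236.83) / 236.83 = 19.28 / 236.83 = 8.1409%
MRP = 6.0% − 1.6% = 4.40%
CAPM required = R_f + β·MRP = 1.6% + 2.082 × 4.4% = 10.7608%
α = realised − required = 8.1409% − 10.7608% = -2.62%

-2.62%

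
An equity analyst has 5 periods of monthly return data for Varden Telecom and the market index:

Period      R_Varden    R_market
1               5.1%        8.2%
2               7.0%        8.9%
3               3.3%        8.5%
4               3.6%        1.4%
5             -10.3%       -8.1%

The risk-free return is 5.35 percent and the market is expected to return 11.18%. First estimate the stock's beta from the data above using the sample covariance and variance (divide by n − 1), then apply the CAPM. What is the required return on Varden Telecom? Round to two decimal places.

10.45%

Mean R_i = (5.1 + 7.0 + 3.3 + 3.6 − 10.3) / 5 = 1.7400%
Mean R_m = (8.2 + 8.9 + 8.5 + 1.4 − 8.1) / 5 = 3.7800%
Σ(R_i − R̄_i)(R_m − R̄_m) = 187.7540  ⇒  Cov = 187.7540 / 4 = 46.9385
Σ(R_m − R̄_m)² = 214.8280  ⇒  Var(R_m) = 214.8280 / 4 = 53.7070
β = Cov / Var(R_m) = 46.9385 / 53.7070 = 0.8740
MRP = 11.18% − 5.35% = 5.83%
E(R) = R_f + β × MRP = 5.35% + 0.8740 × 5.83% = 10.45%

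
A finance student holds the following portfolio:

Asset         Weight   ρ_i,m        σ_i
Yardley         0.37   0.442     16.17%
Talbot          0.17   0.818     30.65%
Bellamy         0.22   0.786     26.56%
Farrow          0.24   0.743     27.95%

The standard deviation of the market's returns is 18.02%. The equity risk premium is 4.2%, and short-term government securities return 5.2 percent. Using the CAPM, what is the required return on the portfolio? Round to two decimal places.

β_Yardley = 0.442 × 16.17% / 18.02% = 0.3966
β_Talbot = 0.818 × 30.65% / 18.02% = 1.3913
β_Bellamy = 0.786 × 26.56% / 18.02% = 1.1585
β_Farrow = 0.743 × 27.95% / 18.02% = 1.1524
β_P = Σ w_i β_i = 0.37×0.3966 + 0.17×1.3913 + 0.22×1.1585 + 0.24×1.1524 = 0.9147
E(R_P) = R_f + β_P × MRP = 5.2% + 0.9147 × 4.2% = 9.04%

9.04%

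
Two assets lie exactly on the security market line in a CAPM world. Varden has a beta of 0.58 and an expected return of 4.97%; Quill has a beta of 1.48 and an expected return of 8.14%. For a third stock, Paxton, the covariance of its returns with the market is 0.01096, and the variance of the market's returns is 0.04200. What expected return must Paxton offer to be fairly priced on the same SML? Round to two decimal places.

MRP = (8.14% − 4.97%) / (1.48 − 0.58) = 3.5222%
R_f = 4.97% − 0.58 × 3.5222% = 2.9271%
β_Paxton = Cov / Var(R_m) = 0.01096 / 0.04200 = 0.2610
E(R_Paxton) = R_f + β × MRP = 2.9271% + 0.2610 × 3.5222% = 3.85%

3.85%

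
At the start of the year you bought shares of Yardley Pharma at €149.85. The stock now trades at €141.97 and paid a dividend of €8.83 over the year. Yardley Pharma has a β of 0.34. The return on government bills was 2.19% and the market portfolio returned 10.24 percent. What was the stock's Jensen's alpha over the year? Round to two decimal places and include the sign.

-4.29%

Realised HPR = (P1 + D1 − P0) / P0 = (141.97 + 8.83 − 149.85) / 149.85 = 0.95 / 149.85 = 0.6340%
MRP = 10.24% − 2.19% = 8.05%
CAPM required = R_f + β·MRP = 2.19% + 0.34 × 8.05% = 4.9270%
α = realised − required = 0.6340% − 4.9270% = -4.29%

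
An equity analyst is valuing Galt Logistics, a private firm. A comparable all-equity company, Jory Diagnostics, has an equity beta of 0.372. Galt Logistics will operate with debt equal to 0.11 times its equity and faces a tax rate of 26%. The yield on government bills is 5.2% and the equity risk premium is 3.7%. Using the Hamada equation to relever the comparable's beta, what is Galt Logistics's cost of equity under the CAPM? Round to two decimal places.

β_L = β_U × [1 + (1 − t)(D/E)] = 0.372 × [1 + (1 − 0.26) × 0.11]
    = 0.372 × [1 + 0.74 × 0.11] = 0.372 × 1.0814 = 0.4023
E(R) = R_f + β_L × MRP = 5.2% + 0.4023 × 3.7% = 6.69%

6.69%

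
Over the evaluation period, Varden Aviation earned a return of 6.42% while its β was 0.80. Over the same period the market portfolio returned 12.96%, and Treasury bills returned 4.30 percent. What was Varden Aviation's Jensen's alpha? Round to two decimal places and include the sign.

Market excess return = 12.96% − 4.30% = 8.66%
CAPM benchmark = R_f + β(R_m − R_f) = 4.30% + 0.80 × 8.66% = 11.2280%
α = actual − benchmark = 6.42% − 11.2280% = -4.81%

-4.81%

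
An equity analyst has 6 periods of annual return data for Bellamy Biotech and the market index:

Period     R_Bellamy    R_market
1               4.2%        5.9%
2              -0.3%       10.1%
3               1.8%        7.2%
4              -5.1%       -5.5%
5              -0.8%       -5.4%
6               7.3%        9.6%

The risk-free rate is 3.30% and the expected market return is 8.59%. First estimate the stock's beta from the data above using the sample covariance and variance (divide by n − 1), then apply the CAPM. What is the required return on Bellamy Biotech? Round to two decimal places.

5.56%

Mean R_i = (4.2 − 0.3 + 1.8 − 5.1 − 0.8 + 7.3) / 6 = 1.1833%
Mean R_m = (5.9 + 10.1 + 7.2 − 5.5 − 5.4 + 9.6) / 6 = 3.6500%
Σ(R_i − R̄_i)(R_m − R̄_m) = 111.2450  ⇒  Cov = 111.2450 / 5 = 22.2490
Σ(R_m − R̄_m)² = 260.2950  ⇒  Var(R_m) = 260.2950 / 5 = 52.0590
β = Cov / Var(R_m) = 22.2490 / 52.0590 = 0.4274
MRP = 8.59% − 3.30% = 5.29%
E(R) = R_f + β × MRP = 3.30% + 0.4274 × 5.29% = 5.56%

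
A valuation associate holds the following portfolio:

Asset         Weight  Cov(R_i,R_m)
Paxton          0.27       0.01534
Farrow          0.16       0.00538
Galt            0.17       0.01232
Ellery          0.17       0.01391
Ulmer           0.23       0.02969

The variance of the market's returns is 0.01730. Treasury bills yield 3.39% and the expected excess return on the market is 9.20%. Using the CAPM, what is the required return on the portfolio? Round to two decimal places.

12.05%

β_Paxton = 0.01534 / 0.01730 = 0.8867
β_Farrow = 0.00538 / 0.01730 = 0.3110
β_Galt = 0.01232 / 0.01730 = 0.7121
β_Ellery = 0.01391 / 0.01730 = 0.8040
β_Ulmer = 0.02969 / 0.01730 = 1.7162
β_P = Σ w_i β_i = 0.27×0.8867 + 0.16×0.3110 + 0.17×0.7121 + 0.17×0.8040 + 0.23×1.7162 = 0.9416
E(R_P) = R_f + β_P × MRP = 3.39% + 0.9416 × 9.20% = 12.05%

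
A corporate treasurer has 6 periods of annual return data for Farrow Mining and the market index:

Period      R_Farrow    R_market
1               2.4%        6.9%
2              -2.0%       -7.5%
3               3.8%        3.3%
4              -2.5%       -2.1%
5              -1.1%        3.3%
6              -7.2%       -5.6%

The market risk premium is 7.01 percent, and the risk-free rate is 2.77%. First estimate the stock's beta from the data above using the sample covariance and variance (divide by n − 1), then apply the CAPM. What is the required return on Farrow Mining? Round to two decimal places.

6.44%

Mean R_i = (2.4 − 2.0 + 3.8 − 2.5 − 1.1 − 7.2) / 6 = -1.1000%
Mean R_m = (6.9 − 7.5 + 3.3 − 2.1 + 3.3 − 5.6) / 6 = -0.2833%
Σ(R_i − R̄_i)(R_m − R̄_m) = 84.1700  ⇒  Cov = 84.1700 / 5 = 16.8340
Σ(R_m − R̄_m)² = 160.9283  ⇒  Var(R_m) = 160.9283 / 5 = 32.1857
β = Cov / Var(R_m) = 16.8340 / 32.1857 = 0.5230
E(R) = R_f + β × MRP = 2.77% + 0.5230 × 7.01% = 6.44%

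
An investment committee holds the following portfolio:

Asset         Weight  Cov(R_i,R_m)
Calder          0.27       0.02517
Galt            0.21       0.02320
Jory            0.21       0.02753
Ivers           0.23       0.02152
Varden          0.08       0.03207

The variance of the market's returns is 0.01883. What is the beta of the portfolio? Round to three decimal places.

1.326

β_Calder = 0.02517 / 0.01883 = 1.3367
β_Galt = 0.02320 / 0.01883 = 1.2321
β_Jory = 0.02753 / 0.01883 = 1.4620
β_Ivers = 0.02152 / 0.01883 = 1.1429
β_Varden = 0.03207 / 0.01883 = 1.7031
β_P = Σ w_i β_i = 0.27×1.3367 + 0.21×1.2321 + 0.21×1.4620 + 0.23×1.1429 + 0.08×1.7031 = 1.3258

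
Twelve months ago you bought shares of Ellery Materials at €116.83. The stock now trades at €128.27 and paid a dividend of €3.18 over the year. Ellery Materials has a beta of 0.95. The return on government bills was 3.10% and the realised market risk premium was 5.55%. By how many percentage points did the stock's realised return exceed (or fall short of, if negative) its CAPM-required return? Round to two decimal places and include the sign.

Realised HPR = (P1 + D1 − P0) / P0 = (128.27 + 3.18 − 116.83) / 116.83 = 14.62 / 116.83 = 12.5139%
CAPM required = R_f + β·MRP = 3.10% + 0.95 × 5.55% = 8.3725%
α = realised − required = 12.5139% − 8.3725% = +4.14%

+4.14%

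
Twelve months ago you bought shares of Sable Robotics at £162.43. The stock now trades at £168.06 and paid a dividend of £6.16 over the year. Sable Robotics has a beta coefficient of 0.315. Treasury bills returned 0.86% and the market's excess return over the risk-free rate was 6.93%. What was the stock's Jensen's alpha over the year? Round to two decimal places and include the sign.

Realised HPR = (P1 + D1 − P0) / P0 = (168.06 + 6.16 − 162.43) / 162.43 = 11.79 / 162.43 = 7.2585%
CAPM required = R_f + β·MRP = 0.86% + 0.315 × 6.93% = 3.04295%
α = realised − required = 7.2585% − 3.04295% = +4.22%

+4.22%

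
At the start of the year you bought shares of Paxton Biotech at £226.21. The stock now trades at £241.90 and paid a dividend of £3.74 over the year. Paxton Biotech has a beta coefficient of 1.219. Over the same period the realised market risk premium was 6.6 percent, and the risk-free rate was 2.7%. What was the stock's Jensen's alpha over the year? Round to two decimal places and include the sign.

Realised HPR = (P1 + D1 − P0) / P0 = (241.90 + 3.74 − 226.21) / 226.21 = 19.43 / 226.21 = 8.5894%
CAPM required = R_f + β·MRP = 2.7% + 1.219 × 6.6% = 10.7454%
α = realised − required = 8.5894% − 10.7454% = -2.16%

-2.16%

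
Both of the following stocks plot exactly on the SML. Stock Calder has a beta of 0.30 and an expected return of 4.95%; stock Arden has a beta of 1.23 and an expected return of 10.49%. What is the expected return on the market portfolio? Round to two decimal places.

9.12%

Both satisfy E(R) = R_f + β·MRP, so the slope of the SML is
MRP = (10.49% − 4.95%) / (1.23 − 0.30) = 5.54% / 0.93 = 5.9570%
R_f = E(R_Calder) − β_Calder·MRP = 4.95% − 0.30 × 5.9570% = 3.1629%
E(R_m) = R_f + MRP = 3.1629% + 5.9570% = 9.12%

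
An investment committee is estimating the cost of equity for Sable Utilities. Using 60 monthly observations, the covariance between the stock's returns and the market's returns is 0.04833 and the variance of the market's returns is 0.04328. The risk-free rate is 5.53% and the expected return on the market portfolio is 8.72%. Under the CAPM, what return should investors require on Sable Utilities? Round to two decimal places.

β = Cov(R_i, R_m) / Var(R_m) = 0.04833 / 0.04328 = 1.1167
MRP = 8.72% − 5.53% = 3.19%
E(R) = R_f + β × MRP = 5.53% + 1.1167 × 3.19% = 9.09%

9.09%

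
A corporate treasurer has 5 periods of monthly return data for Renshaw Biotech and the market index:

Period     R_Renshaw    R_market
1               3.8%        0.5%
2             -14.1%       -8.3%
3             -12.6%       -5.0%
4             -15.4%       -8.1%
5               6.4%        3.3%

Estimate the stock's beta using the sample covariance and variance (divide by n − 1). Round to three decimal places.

1.983

Mean R_i = (3.8 − 14.1 − 12.6 − 15.4 + 6.4) / 5 = -6.3800%
Mean R_m = (0.5 − 8.3 − 5.0 − 8.1 + 3.3) / 5 = -3.5200%
Σ(R_i − R̄_i)(R_m − R̄_m) = 215.5020  ⇒  Cov = 215.5020 / 4 = 53.8755
Σ(R_m − R̄_m)² = 108.6880  ⇒  Var(R_m) = 108.6880 / 4 = 27.1720
β = Cov / Var(R_m) = 53.8755 / 27.1720 = 1.9828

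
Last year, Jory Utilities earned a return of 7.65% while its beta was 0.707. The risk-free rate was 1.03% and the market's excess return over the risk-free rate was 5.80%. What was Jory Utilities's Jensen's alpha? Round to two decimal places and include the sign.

CAPM benchmark = R_f + β(R_m − R_f) = 1.03% + 0.707 × 5.80% = 5.13060%
α = actual − benchmark = 7.65% − 5.13060% = +2.52%

+2.52%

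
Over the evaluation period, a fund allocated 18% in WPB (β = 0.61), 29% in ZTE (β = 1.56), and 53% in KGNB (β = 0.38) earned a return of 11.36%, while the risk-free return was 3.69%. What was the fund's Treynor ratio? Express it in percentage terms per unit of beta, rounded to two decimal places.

10.04%

β_P = 0.18×0.61 + 0.29×1.56 + 0.53×0.38 = 0.7636
Treynor = (R_P − R_f) / β_P = (11.36% − 3.69%) / 0.7636 = 7.67% / 0.7636 = 10.04%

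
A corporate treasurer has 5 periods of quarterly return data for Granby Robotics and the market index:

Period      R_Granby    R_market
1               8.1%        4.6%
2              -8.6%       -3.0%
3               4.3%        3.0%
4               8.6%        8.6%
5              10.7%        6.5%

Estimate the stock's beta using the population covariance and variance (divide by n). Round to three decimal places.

1.652

Mean R_i = (8.1 − 8.6 + 4.3 + 8.6 + 10.7) / 5 = 4.6200%
Mean R_m = (4.6 − 3.0 + 3.0 + 8.6 + 6.5) / 5 = 3.9400%
Σ(R_i − R̄_i)(R_m − R̄_m) = 128.4560  ⇒  Cov = 128.4560 / 5 = 25.6912
Σ(R_m − R̄_m)² = 77.7520  ⇒  Var(R_m) = 77.7520 / 5 = 15.5504
β = Cov / Var(R_m) = 25.6912 / 15.5504 = 1.6521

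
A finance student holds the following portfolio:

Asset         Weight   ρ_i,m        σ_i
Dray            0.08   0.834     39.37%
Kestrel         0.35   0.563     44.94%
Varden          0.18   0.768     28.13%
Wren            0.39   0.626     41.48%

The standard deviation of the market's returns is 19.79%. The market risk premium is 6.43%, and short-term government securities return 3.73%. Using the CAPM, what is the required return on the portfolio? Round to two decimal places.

β_Dray = 0.834 × 39.37% / 19.79% = 1.6592
β_Kestrel = 0.563 × 44.94% / 19.79% = 1.2785
β_Varden = 0.768 × 28.13% / 19.79% = 1.0917
β_Wren = 0.626 × 41.48% / 19.79% = 1.3121
β_P = Σ w_i β_i = 0.08×1.6592 + 0.35×1.2785 + 0.18×1.0917 + 0.39×1.3121 = 1.2884
E(R_P) = R_f + β_P × MRP = 3.73% + 1.2884 × 6.43% = 12.01%

12.01%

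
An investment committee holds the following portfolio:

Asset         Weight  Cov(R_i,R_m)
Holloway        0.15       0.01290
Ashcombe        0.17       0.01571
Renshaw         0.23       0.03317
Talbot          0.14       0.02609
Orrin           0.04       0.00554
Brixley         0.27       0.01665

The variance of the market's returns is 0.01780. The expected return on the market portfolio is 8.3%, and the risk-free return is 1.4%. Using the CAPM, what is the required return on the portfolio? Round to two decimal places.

9.39%

β_Holloway = 0.01290 / 0.01780 = 0.7247
β_Ashcombe = 0.01571 / 0.01780 = 0.8826
β_Renshaw = 0.03317 / 0.01780 = 1.8635
β_Talbot = 0.02609 / 0.01780 = 1.4657
β_Orrin = 0.00554 / 0.01780 = 0.3112
β_Brixley = 0.01665 / 0.01780 = 0.9354
β_P = Σ w_i β_i = 0.15×0.7247 + 0.17×0.8826 + 0.23×1.8635 + 0.14×1.4657 + 0.04×0.3112 + 0.27×0.9354 = 1.1576
MRP = 8.3% − 1.4% = 6.90%
E(R_P) = R_f + β_P × MRP = 1.4% + 1.1576 × 6.9% = 9.39%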